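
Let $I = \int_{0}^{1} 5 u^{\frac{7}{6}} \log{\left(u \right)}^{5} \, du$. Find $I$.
$- \frac{27993600}{4826809}$

Start from the elementary integral
$$J(a) = \int_{0}^{1} 5 u^{a} \, du = \frac{5}{a + 1}.$$

Differentiating under the integral sign brings down a factor of $\ln u$:
$$\frac{dJ}{da} = \int_{0}^{1} 5 u^{a} \log{\left(u \right)} \, du = - \frac{5}{\left(a + 1\right)^{2}}.$$

Repeating $5$ times in total — each differentiation brings down another $\ln u$ — gives
$$\frac{d^{5}J}{da^{5}} = \int_{0}^{1} 5 u^{a} \log{\left(u \right)}^{5} \, du = - \frac{600}{\left(a + 1\right)^{6}},$$
and the integrand here is exactly the target integrand, so $I = - \frac{600}{\left(a + 1\right)^{6}}$.

Setting $a = \frac{7}{6}$:
$$I = - \frac{27993600}{4826809}.$$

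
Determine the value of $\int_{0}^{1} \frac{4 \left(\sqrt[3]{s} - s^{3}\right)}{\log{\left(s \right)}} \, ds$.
$- \log{\left(81 \right)}$

Consider the one-parameter family: let $I(a) = \int_{0}^{1} \frac{4 \left(\sqrt[3]{s} - s^{a}\right)}{\log{\left(s \right)}} \, ds$.

Since $\dfrac{\partial}{\partial a}\,s^{a} = s^{a} \ln s$, the $\ln s$ in the denominator cancels and
$$\frac{dI}{da} = \int_{0}^{1} -4 s^{a} \, ds = -4 \left[\frac{s^{a+1}}{a+1}\right]_0^1 = - \frac{4}{a + 1}.$$

Integrating with respect to $a$ gives $I(a) = - \log{\left(\frac{81 \left(a + 1\right)^{4}}{256} \right)} + C$.

At $a = \frac{1}{3}$ the integrand is identically $0$, so $I(\frac{1}{3}) = 0$. The closed form gives $0$, hence $C = 0$.

Setting $a = 3$:
$$I = - \log{\left(81 \right)}.$$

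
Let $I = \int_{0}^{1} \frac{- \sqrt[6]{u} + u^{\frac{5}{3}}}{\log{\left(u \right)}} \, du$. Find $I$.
$\log{\left(\frac{16}{7} \right)}$

Introduce a parameter $a$ in the exponent: let $I(a) = \int_{0}^{1} \frac{- \sqrt[6]{u} + u^{a}}{\log{\left(u \right)}} \, du$.

Since $\dfrac{\partial}{\partial a}\,u^{a} = u^{a} \ln u$, the $\ln u$ in the denominator cancels and
$$\frac{dI}{da} = \int_{0}^{1} u^{a} \, du = \left[\frac{u^{a+1}}{a+1}\right]_0^1 = \frac{1}{a + 1}.$$

Integrating with respect to $a$ gives $I(a) = \log{\left(\frac{6 a}{7} + \frac{6}{7} \right)} + C$.

At $a = \frac{1}{6}$ the integrand is identically $0$, so $I(\frac{1}{6}) = 0$. The closed form gives $0$, hence $C = 0$.

Setting $a = \frac{5}{3}$:
$$I = \log{\left(\frac{16}{7} \right)}.$$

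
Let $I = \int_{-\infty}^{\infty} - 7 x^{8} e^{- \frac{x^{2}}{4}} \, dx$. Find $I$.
$- 23520 \sqrt{\pi}$

Start from the elementary integral
$$J(a) = \int_{-\infty}^{\infty} - 7 e^{- a x^{2}} \, dx = - \frac{7 \sqrt{\pi}}{\sqrt{a}}.$$

Differentiating under the integral sign brings down a factor of $(-x^2)$:
$$\frac{dJ}{da} = \int_{-\infty}^{\infty} 7 x^{2} e^{- a x^{2}} \, dx = \frac{7 \sqrt{\pi}}{2 a^{\frac{3}{2}}}.$$

Repeating $4$ times in total — each differentiation brings down another $(-x^2)$ — gives
$$\frac{d^{4}J}{da^{4}} = \int_{-\infty}^{\infty} - 7 x^{8} e^{- a x^{2}} \, dx = - \frac{735 \sqrt{\pi}}{16 a^{\frac{9}{2}}},$$
and the integrand here is exactly the target integrand, so $I = - \frac{735 \sqrt{\pi}}{16 a^{\frac{9}{2}}}$.

Setting $a = \frac{1}{4}$:
$$I = - 23520 \sqrt{\pi}.$$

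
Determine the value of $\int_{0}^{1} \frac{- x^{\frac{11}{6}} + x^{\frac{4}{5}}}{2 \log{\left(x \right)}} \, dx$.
$\log{\left(\frac{3 \sqrt{510}}{85} \right)}$

Introduce a parameter $a$ in the exponent: let $I(a) = \int_{0}^{1} \frac{- x^{\frac{11}{6}} + x^{a}}{2 \log{\left(x \right)}} \, dx$.

Since $\dfrac{\partial}{\partial a}\,x^{a} = x^{a} \ln x$, the $\ln x$ in the denominator cancels and
$$\frac{dI}{da} = \int_{0}^{1} \frac{1}{2} x^{a} \, dx = \frac{1}{2} \left[\frac{x^{a+1}}{a+1}\right]_0^1 = \frac{1}{2 \left(a + 1\right)}.$$

Integrating with respect to $a$ gives $I(a) = \log{\left(\frac{\sqrt{102} \sqrt{a + 1}}{17} \right)} + C$.

At $a = \frac{11}{6}$ the integrand is identically $0$, so $I(\frac{11}{6}) = 0$. The closed form gives $0$, hence $C = 0$.

Setting $a = \frac{4}{5}$:
$$I = \log{\left(\frac{3 \sqrt{510}}{85} \right)}.$$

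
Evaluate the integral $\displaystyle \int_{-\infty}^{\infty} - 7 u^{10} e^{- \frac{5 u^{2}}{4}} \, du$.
$- \frac{84672 \sqrt{5} \sqrt{\pi}}{3125}$

Consider the simpler parametrised integral
$$J(a) = \int_{-\infty}^{\infty} - 7 e^{- a u^{2}} \, du = - \frac{7 \sqrt{\pi}}{\sqrt{a}}.$$

Differentiating under the integral sign brings down a factor of $(-u^2)$:
$$\frac{dJ}{da} = \int_{-\infty}^{\infty} 7 u^{2} e^{- a u^{2}} \, du = \frac{7 \sqrt{\pi}}{2 a^{\frac{3}{2}}}.$$

Repeating $5$ times in total — each differentiation brings down another $(-u^2)$ — gives
$$\frac{d^{5}J}{da^{5}} = \int_{-\infty}^{\infty} 7 u^{10} e^{- a u^{2}} \, du = \frac{6615 \sqrt{\pi}}{32 a^{\frac{11}{2}}},$$
and the integrand here is $(-1)^{5}$ times the target integrand, so $I = (-1)^{5}\,\frac{d^{5}J}{da^{5}} = - \frac{6615 \sqrt{\pi}}{32 a^{\frac{11}{2}}}$.

Setting $a = \frac{5}{4}$:
$$I = - \frac{84672 \sqrt{5} \sqrt{\pi}}{3125}.$$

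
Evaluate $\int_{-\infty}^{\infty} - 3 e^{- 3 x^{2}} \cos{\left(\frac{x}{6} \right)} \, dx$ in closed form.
$- \frac{\sqrt{3} \sqrt{\pi}}{e^{\frac{1}{432}}}$

Let $b$ denote the cosine frequency and define $I(b) = \int_{-\infty}^{\infty} - 3 e^{- 3 x^{2}} \cos{\left(b x \right)} \, dx$.

Differentiating under the integral sign,
$$I'(b) = \int_{-\infty}^{\infty} 3 x e^{- 3 x^{2}} \sin{\left(b x \right)} \, dx.$$

Integrate $\int_{-\infty}^{\infty} x \sin(b x)\, e^{- 3 x^{2}}\, dx$ by parts with $u = \sin(b x)$ and $dv = x\, e^{- 3 x^{2}}\, dx$, giving $v = - \frac{e^{- 3 x^{2}}}{6}$. The boundary term vanishes and
$$\int_{-\infty}^{\infty} x \sin(b x)\, e^{- 3 x^{2}}\, dx = \frac{b}{6} \int_{-\infty}^{\infty} \cos(b x)\, e^{- 3 x^{2}}\, dx,$$
so $I'(b) = - \frac{b}{6}\, I(b)$.

This is a separable first-order ODE; solving with the initial condition $I(0) = \int_{-\infty}^{\infty} - 3 e^{- 3 x^{2}}\,dx = - \sqrt{3} \sqrt{\pi}$ gives
$$I(b) = - \sqrt{3} \sqrt{\pi} e^{- \frac{b^{2}}{12}}.$$

Setting $b = \frac{1}{6}$:
$$I = - \frac{\sqrt{3} \sqrt{\pi}}{e^{\frac{1}{432}}}.$$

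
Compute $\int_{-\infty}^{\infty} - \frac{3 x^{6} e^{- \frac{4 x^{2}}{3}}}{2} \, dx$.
$- \frac{1215 \sqrt{3} \sqrt{\pi}}{2048}$

Begin with the known integral
$$J(a) = \int_{-\infty}^{\infty} - \frac{3 e^{- a x^{2}}}{2} \, dx = - \frac{3 \sqrt{\pi}}{2 \sqrt{a}}.$$

Differentiating under the integral sign brings down a factor of $(-x^2)$:
$$\frac{dJ}{da} = \int_{-\infty}^{\infty} \frac{3 x^{2} e^{- a x^{2}}}{2} \, dx = \frac{3 \sqrt{\pi}}{4 a^{\frac{3}{2}}}.$$

Repeating $3$ times in total — each differentiation brings down another $(-x^2)$ — gives
$$\frac{d^{3}J}{da^{3}} = \int_{-\infty}^{\infty} \frac{3 x^{6} e^{- a x^{2}}}{2} \, dx = \frac{45 \sqrt{\pi}}{16 a^{\frac{7}{2}}},$$
and the integrand here is $(-1)^{3}$ times the target integrand, so $I = (-1)^{3}\,\frac{d^{3}J}{da^{3}} = - \frac{45 \sqrt{\pi}}{16 a^{\frac{7}{2}}}$.

Setting $a = \frac{4}{3}$:
$$I = - \frac{1215 \sqrt{3} \sqrt{\pi}}{2048}.$$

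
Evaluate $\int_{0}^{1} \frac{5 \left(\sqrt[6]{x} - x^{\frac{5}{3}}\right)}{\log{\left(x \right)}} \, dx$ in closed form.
$- \log{\left(\frac{1048576}{16807} \right)}$

Replace the exponent $\frac{5}{3}$ by a parameter $a$: let $I(a) = \int_{0}^{1} \frac{5 \left(\sqrt[6]{x} - x^{a}\right)}{\log{\left(x \right)}} \, dx$.

Since $\dfrac{\partial}{\partial a}\,x^{a} = x^{a} \ln x$, the $\ln x$ in the denominator cancels and
$$\frac{dI}{da} = \int_{0}^{1} -5 x^{a} \, dx = -5 \left[\frac{x^{a+1}}{a+1}\right]_0^1 = - \frac{5}{a + 1}.$$

Integrating with respect to $a$ gives $I(a) = - \log{\left(\frac{7776 \left(a + 1\right)^{5}}{16807} \right)} + C$.

At $a = \frac{1}{6}$ the integrand is identically $0$, so $I(\frac{1}{6}) = 0$. The closed form gives $0$, hence $C = 0$.

Setting $a = \frac{5}{3}$:
$$I = - \log{\left(\frac{1048576}{16807} \right)}.$$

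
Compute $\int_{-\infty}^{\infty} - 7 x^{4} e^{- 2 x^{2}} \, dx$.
$- \frac{21 \sqrt{2} \sqrt{\pi}}{32}$

Consider the simpler parametrised integral
$$J(a) = \int_{-\infty}^{\infty} - 7 e^{- a x^{2}} \, dx = - \frac{7 \sqrt{\pi}}{\sqrt{a}}.$$

Differentiating under the integral sign brings down a factor of $(-x^2)$:
$$\frac{dJ}{da} = \int_{-\infty}^{\infty} 7 x^{2} e^{- a x^{2}} \, dx = \frac{7 \sqrt{\pi}}{2 a^{\frac{3}{2}}}.$$

Repeating twice in total — each differentiation brings down another $(-x^2)$ — gives
$$\frac{d^{2}J}{da^{2}} = \int_{-\infty}^{\infty} - 7 x^{4} e^{- a x^{2}} \, dx = - \frac{21 \sqrt{\pi}}{4 a^{\frac{5}{2}}},$$
and the integrand here is exactly the target integrand, so $I = - \frac{21 \sqrt{\pi}}{4 a^{\frac{5}{2}}}$.

Setting $a = 2$:
$$I = - \frac{21 \sqrt{2} \sqrt{\pi}}{32}.$$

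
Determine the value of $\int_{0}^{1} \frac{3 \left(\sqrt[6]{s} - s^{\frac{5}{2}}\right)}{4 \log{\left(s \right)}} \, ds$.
$- \frac{3 \log{\left(3 \right)}}{4}$

Introduce a parameter $a$ in the exponent: let $I(a) = \int_{0}^{1} \frac{3 \left(- s^{\frac{5}{2}} + s^{a}\right)}{4 \log{\left(s \right)}} \, ds$.

Since $\dfrac{\partial}{\partial a}\,s^{a} = s^{a} \ln s$, the $\ln s$ in the denominator cancels and
$$\frac{dI}{da} = \int_{0}^{1} \frac{3}{4} s^{a} \, ds = \frac{3}{4} \left[\frac{s^{a+1}}{a+1}\right]_0^1 = \frac{3}{4 \left(a + 1\right)}.$$

Integrating with respect to $a$ gives $I(a) = \log{\left(\frac{2^{\frac{3}{4}} \sqrt[4]{7} \left(a + 1\right)^{\frac{3}{4}}}{7} \right)} + C$.

At $a = \frac{5}{2}$ the integrand is identically $0$, so $I(\frac{5}{2}) = 0$. The closed form gives $0$, hence $C = 0$.

Setting $a = \frac{1}{6}$:
$$I = - \frac{3 \log{\left(3 \right)}}{4}.$$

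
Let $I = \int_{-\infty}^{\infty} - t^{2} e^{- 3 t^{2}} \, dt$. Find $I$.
$- \frac{\sqrt{3} \sqrt{\pi}}{18}$

Consider the simpler parametrised integral
$$J(a) = \int_{-\infty}^{\infty} - e^{- a t^{2}} \, dt = - \frac{\sqrt{\pi}}{\sqrt{a}}.$$

Differentiating under the integral sign brings down a factor of $(-t^2)$:
$$\frac{dJ}{da} = \int_{-\infty}^{\infty} t^{2} e^{- a t^{2}} \, dt = \frac{\sqrt{\pi}}{2 a^{\frac{3}{2}}}.$$

The integral on the left is $-I$, so $I = - \frac{\sqrt{\pi}}{2 a^{\frac{3}{2}}}$.

Setting $a = 3$:
$$I = - \frac{\sqrt{3} \sqrt{\pi}}{18}.$$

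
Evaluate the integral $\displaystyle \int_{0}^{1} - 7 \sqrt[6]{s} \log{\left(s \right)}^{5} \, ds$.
$\frac{5598720}{16807}$

Begin with the known integral
$$J(a) = \int_{0}^{1} - 7 s^{a} \, ds = - \frac{7}{a + 1}.$$

Differentiating under the integral sign brings down a factor of $\ln s$:
$$\frac{dJ}{da} = \int_{0}^{1} - 7 s^{a} \log{\left(s \right)} \, ds = \frac{7}{\left(a + 1\right)^{2}}.$$

Repeating $5$ times in total — each differentiation brings down another $\ln s$ — gives
$$\frac{d^{5}J}{da^{5}} = \int_{0}^{1} - 7 s^{a} \log{\left(s \right)}^{5} \, ds = \frac{840}{\left(a + 1\right)^{6}},$$
and the integrand here is exactly the target integrand, so $I = \frac{840}{\left(a + 1\right)^{6}}$.

Setting $a = \frac{1}{6}$:
$$I = \frac{5598720}{16807}.$$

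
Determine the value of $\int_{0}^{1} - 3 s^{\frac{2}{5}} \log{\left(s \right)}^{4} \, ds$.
$- \frac{225000}{16807}$

Consider the simpler parametrised integral
$$J(a) = \int_{0}^{1} - 3 s^{a} \, ds = - \frac{3}{a + 1}.$$

Differentiating under the integral sign brings down a factor of $\ln s$:
$$\frac{dJ}{da} = \int_{0}^{1} - 3 s^{a} \log{\left(s \right)} \, ds = \frac{3}{\left(a + 1\right)^{2}}.$$

Repeating $4$ times in total — each differentiation brings down another $\ln s$ — gives
$$\frac{d^{4}J}{da^{4}} = \int_{0}^{1} - 3 s^{a} \log{\left(s \right)}^{4} \, ds = - \frac{72}{\left(a + 1\right)^{5}},$$
and the integrand here is exactly the target integrand, so $I = - \frac{72}{\left(a + 1\right)^{5}}$.

Setting $a = \frac{2}{5}$:
$$I = - \frac{225000}{16807}.$$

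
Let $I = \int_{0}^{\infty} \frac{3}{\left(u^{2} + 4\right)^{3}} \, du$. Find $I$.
$\frac{9 \pi}{512}$

Recall the elementary integral
$$J(a) = \int_{0}^{\infty} \frac{3}{a^{2} + u^{2}} \, du = \frac{3 \pi}{2 a}.$$

Differentiating under the integral sign with respect to $a$,
$$\frac{dJ}{da} = \int_{0}^{\infty} - \frac{6 a}{\left(a^{2} + u^{2}\right)^{2}} \, du = - \frac{3 \pi}{2 a^{2}},$$
so $\int_{0}^{\infty} \frac{3}{\left(a^{2} + u^{2}\right)^{2}} \, du = \frac{3 \pi}{4 a^{3}}$.

Repeating — each differentiation of $1/(u^2+a^2)^j$ produces $-2ja/(u^2+a^2)^{j+1}$ — and dividing through by $-2ja$ at each step yields, after $2$ differentiations in total,
$$\int_{0}^{\infty} \frac{3}{\left(a^{2} + u^{2}\right)^{3}} \, du = \frac{9 \pi}{16 a^{5}}.$$

Setting $a = 2$:
$$I = \frac{9 \pi}{512}.$$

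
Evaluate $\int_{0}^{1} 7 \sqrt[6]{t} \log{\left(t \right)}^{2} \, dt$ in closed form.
$\frac{432}{49}$

Begin with the known integral
$$J(a) = \int_{0}^{1} 7 t^{a} \, dt = \frac{7}{a + 1}.$$

Differentiating under the integral sign brings down a factor of $\ln t$:
$$\frac{dJ}{da} = \int_{0}^{1} 7 t^{a} \log{\left(t \right)} \, dt = - \frac{7}{\left(a + 1\right)^{2}}.$$

Repeating twice in total — each differentiation brings down another $\ln t$ — gives
$$\frac{d^{2}J}{da^{2}} = \int_{0}^{1} 7 t^{a} \log{\left(t \right)}^{2} \, dt = \frac{14}{\left(a + 1\right)^{3}},$$
and the integrand here is exactly the target integrand, so $I = \frac{14}{\left(a + 1\right)^{3}}$.

Setting $a = \frac{1}{6}$:
$$I = \frac{432}{49}.$$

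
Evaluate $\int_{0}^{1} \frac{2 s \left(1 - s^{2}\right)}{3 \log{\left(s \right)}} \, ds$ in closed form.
$- \frac{2 \log{\left(2 \right)}}{3}$

Introduce a parameter $a$ in the exponent: let $I(a) = \int_{0}^{1} \frac{2 \left(- s^{3} + s^{a}\right)}{3 \log{\left(s \right)}} \, ds$.

Since $\dfrac{\partial}{\partial a}\,s^{a} = s^{a} \ln s$, the $\ln s$ in the denominator cancels and
$$\frac{dI}{da} = \int_{0}^{1} \frac{2}{3} s^{a} \, ds = \frac{2}{3} \left[\frac{s^{a+1}}{a+1}\right]_0^1 = \frac{2}{3 \left(a + 1\right)}.$$

Integrating with respect to $a$ gives $I(a) = \frac{2 \log{\left(a + 1 \right)}}{3} - \frac{4 \log{\left(2 \right)}}{3} + C$.

At $a = 3$ the integrand is identically $0$, so $I(3) = 0$. The closed form gives $0$, hence $C = 0$.

Setting $a = 1$:
$$I = - \frac{2 \log{\left(2 \right)}}{3}.$$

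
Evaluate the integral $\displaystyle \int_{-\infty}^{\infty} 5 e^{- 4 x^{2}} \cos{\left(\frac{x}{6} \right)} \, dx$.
$\frac{5 \sqrt{\pi}}{2 e^{\frac{1}{576}}}$

Let $b$ denote the cosine frequency and define $I(b) = \int_{-\infty}^{\infty} 5 e^{- 4 x^{2}} \cos{\left(b x \right)} \, dx$.

Differentiating under the integral sign,
$$I'(b) = \int_{-\infty}^{\infty} - 5 x e^{- 4 x^{2}} \sin{\left(b x \right)} \, dx.$$

Integrate $\int_{-\infty}^{\infty} x \sin(b x)\, e^{- 4 x^{2}}\, dx$ by parts with $u = \sin(b x)$ and $dv = x\, e^{- 4 x^{2}}\, dx$, giving $v = - \frac{e^{- 4 x^{2}}}{8}$. The boundary term vanishes and
$$\int_{-\infty}^{\infty} x \sin(b x)\, e^{- 4 x^{2}}\, dx = \frac{b}{8} \int_{-\infty}^{\infty} \cos(b x)\, e^{- 4 x^{2}}\, dx,$$
so $I'(b) = - \frac{b}{8}\, I(b)$.

This is a separable first-order ODE; solving with the initial condition $I(0) = \int_{-\infty}^{\infty} 5 e^{- 4 x^{2}}\,dx = \frac{5 \sqrt{\pi}}{2}$ gives
$$I(b) = \frac{5 \sqrt{\pi} e^{- \frac{b^{2}}{16}}}{2}.$$

Setting $b = \frac{1}{6}$:
$$I = \frac{5 \sqrt{\pi}}{2 e^{\frac{1}{576}}}.$$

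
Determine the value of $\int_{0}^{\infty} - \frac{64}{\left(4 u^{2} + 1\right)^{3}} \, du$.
$- 6 \pi$

Start from the standard arctangent integral
$$J(a) = \int_{0}^{\infty} - \frac{1}{a^{2} + u^{2}} \, du = - \frac{\pi}{2 a}.$$

Differentiating under the integral sign with respect to $a$,
$$\frac{dJ}{da} = \int_{0}^{\infty} \frac{2 a}{\left(a^{2} + u^{2}\right)^{2}} \, du = \frac{\pi}{2 a^{2}},$$
so $\int_{0}^{\infty} - \frac{1}{\left(a^{2} + u^{2}\right)^{2}} \, du = - \frac{\pi}{4 a^{3}}$.

Repeating — each differentiation of $1/(u^2+a^2)^j$ produces $-2ja/(u^2+a^2)^{j+1}$ — and dividing through by $-2ja$ at each step yields, after $2$ differentiations in total,
$$\int_{0}^{\infty} - \frac{1}{\left(a^{2} + u^{2}\right)^{3}} \, du = - \frac{3 \pi}{16 a^{5}}.$$

Setting $a = \frac{1}{2}$:
$$I = - 6 \pi.$$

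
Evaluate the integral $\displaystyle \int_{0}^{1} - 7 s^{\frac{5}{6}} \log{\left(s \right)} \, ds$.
$\frac{252}{121}$

Consider the simpler parametrised integral
$$J(a) = \int_{0}^{1} - 7 s^{a} \, ds = - \frac{7}{a + 1}.$$

Differentiating under the integral sign brings down a factor of $\ln s$:
$$\frac{dJ}{da} = \int_{0}^{1} - 7 s^{a} \log{\left(s \right)} \, ds = \frac{7}{\left(a + 1\right)^{2}}.$$

The integral on the left is $I$, so $I = \frac{7}{\left(a + 1\right)^{2}}$.

Setting $a = \frac{5}{6}$:
$$I = \frac{252}{121}.$$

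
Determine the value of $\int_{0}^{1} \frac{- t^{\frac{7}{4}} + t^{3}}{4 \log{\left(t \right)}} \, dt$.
$- \frac{\log{\left(11 \right)}}{4} + \log{\left(2 \right)}$

Consider the one-parameter family: let $I(a) = \int_{0}^{1} \frac{t^{3} - t^{a}}{4 \log{\left(t \right)}} \, dt$.

Since $\dfrac{\partial}{\partial a}\,t^{a} = t^{a} \ln t$, the $\ln t$ in the denominator cancels and
$$\frac{dI}{da} = \int_{0}^{1} - \frac{1}{4} t^{a} \, dt = - \frac{1}{4} \left[\frac{t^{a+1}}{a+1}\right]_0^1 = - \frac{1}{4 a + 4}.$$

Integrating with respect to $a$ gives $I(a) = - \frac{\log{\left(a + 1 \right)}}{4} + \frac{\log{\left(2 \right)}}{2} + C$.

At $a = 3$ the integrand is identically $0$, so $I(3) = 0$. The closed form gives $0$, hence $C = 0$.

Setting $a = \frac{7}{4}$:
$$I = - \frac{\log{\left(11 \right)}}{4} + \log{\left(2 \right)}.$$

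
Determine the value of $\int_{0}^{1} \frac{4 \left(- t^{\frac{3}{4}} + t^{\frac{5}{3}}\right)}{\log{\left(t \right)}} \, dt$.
$- \log{\left(\frac{194481}{1048576} \right)}$

Consider the one-parameter family: let $I(a) = \int_{0}^{1} \frac{4 \left(t^{\frac{5}{3}} - t^{a}\right)}{\log{\left(t \right)}} \, dt$.

Since $\dfrac{\partial}{\partial a}\,t^{a} = t^{a} \ln t$, the $\ln t$ in the denominator cancels and
$$\frac{dI}{da} = \int_{0}^{1} -4 t^{a} \, dt = -4 \left[\frac{t^{a+1}}{a+1}\right]_0^1 = - \frac{4}{a + 1}.$$

Integrating with respect to $a$ gives $I(a) = - \log{\left(\frac{81 \left(a + 1\right)^{4}}{4096} \right)} + C$.

At $a = \frac{5}{3}$ the integrand is identically $0$, so $I(\frac{5}{3}) = 0$. The closed form gives $0$, hence $C = 0$.

Setting $a = \frac{3}{4}$:
$$I = - \log{\left(\frac{194481}{1048576} \right)}.$$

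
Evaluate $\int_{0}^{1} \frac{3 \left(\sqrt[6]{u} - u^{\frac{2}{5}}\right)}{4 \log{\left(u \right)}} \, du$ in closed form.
$- \frac{3 \log{\left(6 \right)}}{4} + \frac{3 \log{\left(5 \right)}}{4}$

Replace the exponent $\frac{2}{5}$ by a parameter $a$: let $I(a) = \int_{0}^{1} \frac{3 \left(\sqrt[6]{u} - u^{a}\right)}{4 \log{\left(u \right)}} \, du$.

Since $\dfrac{\partial}{\partial a}\,u^{a} = u^{a} \ln u$, the $\ln u$ in the denominator cancels and
$$\frac{dI}{da} = \int_{0}^{1} - \frac{3}{4} u^{a} \, du = - \frac{3}{4} \left[\frac{u^{a+1}}{a+1}\right]_0^1 = - \frac{3}{4 a + 4}.$$

Integrating with respect to $a$ gives $I(a) = - \frac{3 \log{\left(a + 1 \right)}}{4} - \frac{3 \log{\left(6 \right)}}{4} + \frac{3 \log{\left(7 \right)}}{4} + C$.

At $a = \frac{1}{6}$ the integrand is identically $0$, so $I(\frac{1}{6}) = 0$. The closed form gives $0$, hence $C = 0$.

Setting $a = \frac{2}{5}$:
$$I = - \frac{3 \log{\left(6 \right)}}{4} + \frac{3 \log{\left(5 \right)}}{4}.$$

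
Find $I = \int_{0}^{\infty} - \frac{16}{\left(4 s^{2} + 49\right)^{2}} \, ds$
$- \frac{2 \pi}{343}$

Recall the elementary integral
$$J(a) = \int_{0}^{\infty} - \frac{1}{a^{2} + s^{2}} \, ds = - \frac{\pi}{2 a}.$$

Differentiating under the integral sign with respect to $a$,
$$\frac{dJ}{da} = \int_{0}^{\infty} \frac{2 a}{\left(a^{2} + s^{2}\right)^{2}} \, ds = \frac{\pi}{2 a^{2}},$$
so $\int_{0}^{\infty} - \frac{1}{\left(a^{2} + s^{2}\right)^{2}} \, ds = - \frac{\pi}{4 a^{3}}$.

Setting $a = \frac{7}{2}$:
$$I = - \frac{2 \pi}{343}.$$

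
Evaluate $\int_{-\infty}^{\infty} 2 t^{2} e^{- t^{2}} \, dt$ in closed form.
$\sqrt{\pi}$

Start from the elementary integral
$$J(a) = \int_{-\infty}^{\infty} 2 e^{- a t^{2}} \, dt = \frac{2 \sqrt{\pi}}{\sqrt{a}}.$$

Differentiating under the integral sign brings down a factor of $(-t^2)$:
$$\frac{dJ}{da} = \int_{-\infty}^{\infty} - 2 t^{2} e^{- a t^{2}} \, dt = - \frac{\sqrt{\pi}}{a^{\frac{3}{2}}}.$$

The integral on the left is $-I$, so $I = \frac{\sqrt{\pi}}{a^{\frac{3}{2}}}$.

Setting $a = 1$:
$$I = \sqrt{\pi}.$$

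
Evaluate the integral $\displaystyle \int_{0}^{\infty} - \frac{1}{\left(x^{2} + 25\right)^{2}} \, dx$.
$- \frac{\pi}{500}$

Start from the standard arctangent integral
$$J(a) = \int_{0}^{\infty} - \frac{1}{a^{2} + x^{2}} \, dx = - \frac{\pi}{2 a}.$$

Differentiating under the integral sign with respect to $a$,
$$\frac{dJ}{da} = \int_{0}^{\infty} \frac{2 a}{\left(a^{2} + x^{2}\right)^{2}} \, dx = \frac{\pi}{2 a^{2}},$$
so $\int_{0}^{\infty} - \frac{1}{\left(a^{2} + x^{2}\right)^{2}} \, dx = - \frac{\pi}{4 a^{3}}$.

Setting $a = 5$:
$$I = - \frac{\pi}{500}.$$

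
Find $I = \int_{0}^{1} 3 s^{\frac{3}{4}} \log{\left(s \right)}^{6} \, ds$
$\frac{35389440}{823543}$

Consider the simpler parametrised integral
$$J(a) = \int_{0}^{1} 3 s^{a} \, ds = \frac{3}{a + 1}.$$

Differentiating under the integral sign brings down a factor of $\ln s$:
$$\frac{dJ}{da} = \int_{0}^{1} 3 s^{a} \log{\left(s \right)} \, ds = - \frac{3}{\left(a + 1\right)^{2}}.$$

Repeating $6$ times in total — each differentiation brings down another $\ln s$ — gives
$$\frac{d^{6}J}{da^{6}} = \int_{0}^{1} 3 s^{a} \log{\left(s \right)}^{6} \, ds = \frac{2160}{\left(a + 1\right)^{7}},$$
and the integrand here is exactly the target integrand, so $I = \frac{2160}{\left(a + 1\right)^{7}}$.

Setting $a = \frac{3}{4}$:
$$I = \frac{35389440}{823543}.$$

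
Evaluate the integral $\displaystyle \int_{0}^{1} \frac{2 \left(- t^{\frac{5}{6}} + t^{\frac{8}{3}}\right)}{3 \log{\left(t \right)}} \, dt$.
$\log{\left(2^{\frac{2}{3}} \right)}$

Consider the one-parameter family: let $I(a) = \int_{0}^{1} \frac{2 \left(t^{\frac{8}{3}} - t^{a}\right)}{3 \log{\left(t \right)}} \, dt$.

Since $\dfrac{\partial}{\partial a}\,t^{a} = t^{a} \ln t$, the $\ln t$ in the denominator cancels and
$$\frac{dI}{da} = \int_{0}^{1} - \frac{2}{3} t^{a} \, dt = - \frac{2}{3} \left[\frac{t^{a+1}}{a+1}\right]_0^1 = - \frac{2}{3 a + 3}.$$

Integrating with respect to $a$ gives $I(a) = - \frac{2 \log{\left(a + 1 \right)}}{3} - \frac{2 \log{\left(3 \right)}}{3} + \frac{2 \log{\left(11 \right)}}{3} + C$.

At $a = \frac{8}{3}$ the integrand is identically $0$, so $I(\frac{8}{3}) = 0$. The closed form gives $0$, hence $C = 0$.

Setting $a = \frac{5}{6}$:
$$I = \log{\left(2^{\frac{2}{3}} \right)}.$$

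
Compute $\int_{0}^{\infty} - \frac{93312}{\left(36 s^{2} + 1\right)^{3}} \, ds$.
$- 2916 \pi$

Recall the elementary integral
$$J(a) = \int_{0}^{\infty} - \frac{2}{a^{2} + s^{2}} \, ds = - \frac{\pi}{a}.$$

Differentiating under the integral sign with respect to $a$,
$$\frac{dJ}{da} = \int_{0}^{\infty} \frac{4 a}{\left(a^{2} + s^{2}\right)^{2}} \, ds = \frac{\pi}{a^{2}},$$
so $\int_{0}^{\infty} - \frac{2}{\left(a^{2} + s^{2}\right)^{2}} \, ds = - \frac{\pi}{2 a^{3}}$.

Repeating — each differentiation of $1/(s^2+a^2)^j$ produces $-2ja/(s^2+a^2)^{j+1}$ — and dividing through by $-2ja$ at each step yields, after $2$ differentiations in total,
$$\int_{0}^{\infty} - \frac{2}{\left(a^{2} + s^{2}\right)^{3}} \, ds = - \frac{3 \pi}{8 a^{5}}.$$

Setting $a = \frac{1}{6}$:
$$I = - 2916 \pi.$$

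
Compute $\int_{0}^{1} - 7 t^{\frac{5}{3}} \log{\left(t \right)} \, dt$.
$\frac{63}{64}$

Start from the elementary integral
$$J(a) = \int_{0}^{1} - 7 t^{a} \, dt = - \frac{7}{a + 1}.$$

Differentiating under the integral sign brings down a factor of $\ln t$:
$$\frac{dJ}{da} = \int_{0}^{1} - 7 t^{a} \log{\left(t \right)} \, dt = \frac{7}{\left(a + 1\right)^{2}}.$$

The integral on the left is $I$, so $I = \frac{7}{\left(a + 1\right)^{2}}$.

Setting $a = \frac{5}{3}$:
$$I = \frac{63}{64}.$$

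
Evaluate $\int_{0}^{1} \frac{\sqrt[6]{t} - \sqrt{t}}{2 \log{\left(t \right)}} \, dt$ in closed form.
$\log{\left(\frac{\sqrt{7}}{3} \right)}$

Consider the one-parameter family: let $I(a) = \int_{0}^{1} \frac{\sqrt[6]{t} - t^{a}}{2 \log{\left(t \right)}} \, dt$.

Since $\dfrac{\partial}{\partial a}\,t^{a} = t^{a} \ln t$, the $\ln t$ in the denominator cancels and
$$\frac{dI}{da} = \int_{0}^{1} - \frac{1}{2} t^{a} \, dt = - \frac{1}{2} \left[\frac{t^{a+1}}{a+1}\right]_0^1 = - \frac{1}{2 a + 2}.$$

Integrating with respect to $a$ gives $I(a) = - \frac{\log{\left(a + 1 \right)}}{2} - \frac{\log{\left(6 \right)}}{2} + \frac{\log{\left(7 \right)}}{2} + C$.

At $a = \frac{1}{6}$ the integrand is identically $0$, so $I(\frac{1}{6}) = 0$. The closed form gives $0$, hence $C = 0$.

Setting $a = \frac{1}{2}$:
$$I = \log{\left(\frac{\sqrt{7}}{3} \right)}.$$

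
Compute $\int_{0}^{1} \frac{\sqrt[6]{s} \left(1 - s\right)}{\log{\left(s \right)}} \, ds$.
$- \log{\left(13 \right)} + \log{\left(7 \right)}$

Replace the exponent $\frac{7}{6}$ by a parameter $a$: let $I(a) = \int_{0}^{1} \frac{\sqrt[6]{s} - s^{a}}{\log{\left(s \right)}} \, ds$.

Since $\dfrac{\partial}{\partial a}\,s^{a} = s^{a} \ln s$, the $\ln s$ in the denominator cancels and
$$\frac{dI}{da} = \int_{0}^{1} -1 s^{a} \, ds = -1 \left[\frac{s^{a+1}}{a+1}\right]_0^1 = - \frac{1}{a + 1}.$$

Integrating with respect to $a$ gives $I(a) = - \log{\left(\frac{6 a}{7} + \frac{6}{7} \right)} + C$.

At $a = \frac{1}{6}$ the integrand is identically $0$, so $I(\frac{1}{6}) = 0$. The closed form gives $0$, hence $C = 0$.

Setting $a = \frac{7}{6}$:
$$I = - \log{\left(13 \right)} + \log{\left(7 \right)}.$$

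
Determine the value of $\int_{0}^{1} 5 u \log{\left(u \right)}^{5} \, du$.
$- \frac{75}{8}$

Consider the simpler parametrised integral
$$J(a) = \int_{0}^{1} 5 u^{a} \, du = \frac{5}{a + 1}.$$

Differentiating under the integral sign brings down a factor of $\ln u$:
$$\frac{dJ}{da} = \int_{0}^{1} 5 u^{a} \log{\left(u \right)} \, du = - \frac{5}{\left(a + 1\right)^{2}}.$$

Repeating $5$ times in total — each differentiation brings down another $\ln u$ — gives
$$\frac{d^{5}J}{da^{5}} = \int_{0}^{1} 5 u^{a} \log{\left(u \right)}^{5} \, du = - \frac{600}{\left(a + 1\right)^{6}},$$
and the integrand here is exactly the target integrand, so $I = - \frac{600}{\left(a + 1\right)^{6}}$.

Setting $a = 1$:
$$I = - \frac{75}{8}.$$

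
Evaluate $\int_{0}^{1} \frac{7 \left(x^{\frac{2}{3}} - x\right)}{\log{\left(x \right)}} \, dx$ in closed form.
$\log{\left(\frac{78125}{279936} \right)}$

Replace the exponent $\frac{2}{3}$ by a parameter $a$: let $I(a) = \int_{0}^{1} \frac{7 \left(- x + x^{a}\right)}{\log{\left(x \right)}} \, dx$.

Since $\dfrac{\partial}{\partial a}\,x^{a} = x^{a} \ln x$, the $\ln x$ in the denominator cancels and
$$\frac{dI}{da} = \int_{0}^{1} 7 x^{a} \, dx = 7 \left[\frac{x^{a+1}}{a+1}\right]_0^1 = \frac{7}{a + 1}.$$

Integrating with respect to $a$ gives $I(a) = \log{\left(\frac{\left(a + 1\right)^{7}}{128} \right)} + C$.

At $a = 1$ the integrand is identically $0$, so $I(1) = 0$. The closed form gives $0$, hence $C = 0$.

Setting $a = \frac{2}{3}$:
$$I = \log{\left(\frac{78125}{279936} \right)}.$$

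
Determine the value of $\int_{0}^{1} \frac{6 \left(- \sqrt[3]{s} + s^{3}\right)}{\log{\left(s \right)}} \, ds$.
$\log{\left(729 \right)}$

Consider the one-parameter family: let $I(a) = \int_{0}^{1} \frac{6 \left(- \sqrt[3]{s} + s^{a}\right)}{\log{\left(s \right)}} \, ds$.

Since $\dfrac{\partial}{\partial a}\,s^{a} = s^{a} \ln s$, the $\ln s$ in the denominator cancels and
$$\frac{dI}{da} = \int_{0}^{1} 6 s^{a} \, ds = 6 \left[\frac{s^{a+1}}{a+1}\right]_0^1 = \frac{6}{a + 1}.$$

Integrating with respect to $a$ gives $I(a) = \log{\left(\frac{729 \left(a + 1\right)^{6}}{4096} \right)} + C$.

At $a = \frac{1}{3}$ the integrand is identically $0$, so $I(\frac{1}{3}) = 0$. The closed form gives $0$, hence $C = 0$.

Setting $a = 3$:
$$I = \log{\left(729 \right)}.$$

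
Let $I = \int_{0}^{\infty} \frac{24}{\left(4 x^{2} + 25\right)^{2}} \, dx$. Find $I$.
$\frac{3 \pi}{125}$

Begin with the known result
$$J(a) = \int_{0}^{\infty} \frac{3}{2 \left(a^{2} + x^{2}\right)} \, dx = \frac{3 \pi}{4 a}.$$

Differentiating under the integral sign with respect to $a$,
$$\frac{dJ}{da} = \int_{0}^{\infty} - \frac{3 a}{\left(a^{2} + x^{2}\right)^{2}} \, dx = - \frac{3 \pi}{4 a^{2}},$$
so $\int_{0}^{\infty} \frac{3}{2 \left(a^{2} + x^{2}\right)^{2}} \, dx = \frac{3 \pi}{8 a^{3}}$.

Setting $a = \frac{5}{2}$:
$$I = \frac{3 \pi}{125}.$$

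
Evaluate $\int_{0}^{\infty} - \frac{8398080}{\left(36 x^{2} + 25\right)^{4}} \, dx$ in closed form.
$- \frac{8748 \pi}{3125}$

Begin with the known result
$$J(a) = \int_{0}^{\infty} - \frac{5}{a^{2} + x^{2}} \, dx = - \frac{5 \pi}{2 a}.$$

Differentiating under the integral sign with respect to $a$,
$$\frac{dJ}{da} = \int_{0}^{\infty} \frac{10 a}{\left(a^{2} + x^{2}\right)^{2}} \, dx = \frac{5 \pi}{2 a^{2}},$$
so $\int_{0}^{\infty} - \frac{5}{\left(a^{2} + x^{2}\right)^{2}} \, dx = - \frac{5 \pi}{4 a^{3}}$.

Repeating — each differentiation of $1/(x^2+a^2)^j$ produces $-2ja/(x^2+a^2)^{j+1}$ — and dividing through by $-2ja$ at each step yields, after $3$ differentiations in total,
$$\int_{0}^{\infty} - \frac{5}{\left(a^{2} + x^{2}\right)^{4}} \, dx = - \frac{25 \pi}{32 a^{7}}.$$

Setting $a = \frac{5}{6}$:
$$I = - \frac{8748 \pi}{3125}.$$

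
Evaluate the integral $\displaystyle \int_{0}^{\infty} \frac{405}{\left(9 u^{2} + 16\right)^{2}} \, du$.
$\frac{135 \pi}{256}$

Begin with the known result
$$J(a) = \int_{0}^{\infty} \frac{5}{a^{2} + u^{2}} \, du = \frac{5 \pi}{2 a}.$$

Differentiating under the integral sign with respect to $a$,
$$\frac{dJ}{da} = \int_{0}^{\infty} - \frac{10 a}{\left(a^{2} + u^{2}\right)^{2}} \, du = - \frac{5 \pi}{2 a^{2}},$$
so $\int_{0}^{\infty} \frac{5}{\left(a^{2} + u^{2}\right)^{2}} \, du = \frac{5 \pi}{4 a^{3}}$.

Setting $a = \frac{4}{3}$:
$$I = \frac{135 \pi}{256}.$$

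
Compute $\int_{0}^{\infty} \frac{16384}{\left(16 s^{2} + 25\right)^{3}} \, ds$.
$\frac{768 \pi}{3125}$

Start from the standard arctangent integral
$$J(a) = \int_{0}^{\infty} \frac{4}{a^{2} + s^{2}} \, ds = \frac{2 \pi}{a}.$$

Differentiating under the integral sign with respect to $a$,
$$\frac{dJ}{da} = \int_{0}^{\infty} - \frac{8 a}{\left(a^{2} + s^{2}\right)^{2}} \, ds = - \frac{2 \pi}{a^{2}},$$
so $\int_{0}^{\infty} \frac{4}{\left(a^{2} + s^{2}\right)^{2}} \, ds = \frac{\pi}{a^{3}}$.

Repeating — each differentiation of $1/(s^2+a^2)^j$ produces $-2ja/(s^2+a^2)^{j+1}$ — and dividing through by $-2ja$ at each step yields, after $2$ differentiations in total,
$$\int_{0}^{\infty} \frac{4}{\left(a^{2} + s^{2}\right)^{3}} \, ds = \frac{3 \pi}{4 a^{5}}.$$

Setting $a = \frac{5}{4}$:
$$I = \frac{768 \pi}{3125}.$$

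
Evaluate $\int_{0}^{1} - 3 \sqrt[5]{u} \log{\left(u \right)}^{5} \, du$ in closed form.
$\frac{78125}{648}$

Start from the elementary integral
$$J(a) = \int_{0}^{1} - 3 u^{a} \, du = - \frac{3}{a + 1}.$$

Differentiating under the integral sign brings down a factor of $\ln u$:
$$\frac{dJ}{da} = \int_{0}^{1} - 3 u^{a} \log{\left(u \right)} \, du = \frac{3}{\left(a + 1\right)^{2}}.$$

Repeating $5$ times in total — each differentiation brings down another $\ln u$ — gives
$$\frac{d^{5}J}{da^{5}} = \int_{0}^{1} - 3 u^{a} \log{\left(u \right)}^{5} \, du = \frac{360}{\left(a + 1\right)^{6}},$$
and the integrand here is exactly the target integrand, so $I = \frac{360}{\left(a + 1\right)^{6}}$.

Setting $a = \frac{1}{5}$:
$$I = \frac{78125}{648}.$$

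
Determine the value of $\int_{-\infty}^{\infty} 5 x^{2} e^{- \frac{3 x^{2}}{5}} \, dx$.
$\frac{25 \sqrt{15} \sqrt{\pi}}{18}$

Begin with the known integral
$$J(a) = \int_{-\infty}^{\infty} 5 e^{- a x^{2}} \, dx = \frac{5 \sqrt{\pi}}{\sqrt{a}}.$$

Differentiating under the integral sign brings down a factor of $(-x^2)$:
$$\frac{dJ}{da} = \int_{-\infty}^{\infty} - 5 x^{2} e^{- a x^{2}} \, dx = - \frac{5 \sqrt{\pi}}{2 a^{\frac{3}{2}}}.$$

The integral on the left is $-I$, so $I = \frac{5 \sqrt{\pi}}{2 a^{\frac{3}{2}}}$.

Setting $a = \frac{3}{5}$:
$$I = \frac{25 \sqrt{15} \sqrt{\pi}}{18}.$$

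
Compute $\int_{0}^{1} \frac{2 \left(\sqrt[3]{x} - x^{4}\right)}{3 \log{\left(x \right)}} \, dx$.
$- \log{\left(\frac{30^{\frac{2}{3}}}{4} \right)}$

Replace the exponent $4$ by a parameter $a$: let $I(a) = \int_{0}^{1} \frac{2 \left(\sqrt[3]{x} - x^{a}\right)}{3 \log{\left(x \right)}} \, dx$.

Since $\dfrac{\partial}{\partial a}\,x^{a} = x^{a} \ln x$, the $\ln x$ in the denominator cancels and
$$\frac{dI}{da} = \int_{0}^{1} - \frac{2}{3} x^{a} \, dx = - \frac{2}{3} \left[\frac{x^{a+1}}{a+1}\right]_0^1 = - \frac{2}{3 a + 3}.$$

Integrating with respect to $a$ gives $I(a) = - \log{\left(\frac{6^{\frac{2}{3}} \left(a + 1\right)^{\frac{2}{3}}}{4} \right)} + C$.

At $a = \frac{1}{3}$ the integrand is identically $0$, so $I(\frac{1}{3}) = 0$. The closed form gives $0$, hence $C = 0$.

Setting $a = 4$:
$$I = - \log{\left(\frac{30^{\frac{2}{3}}}{4} \right)}.$$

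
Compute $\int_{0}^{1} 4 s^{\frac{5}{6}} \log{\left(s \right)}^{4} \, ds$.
$\frac{746496}{161051}$

Consider the simpler parametrised integral
$$J(a) = \int_{0}^{1} 4 s^{a} \, ds = \frac{4}{a + 1}.$$

Differentiating under the integral sign brings down a factor of $\ln s$:
$$\frac{dJ}{da} = \int_{0}^{1} 4 s^{a} \log{\left(s \right)} \, ds = - \frac{4}{\left(a + 1\right)^{2}}.$$

Repeating $4$ times in total — each differentiation brings down another $\ln s$ — gives
$$\frac{d^{4}J}{da^{4}} = \int_{0}^{1} 4 s^{a} \log{\left(s \right)}^{4} \, ds = \frac{96}{\left(a + 1\right)^{5}},$$
and the integrand here is exactly the target integrand, so $I = \frac{96}{\left(a + 1\right)^{5}}$.

Setting $a = \frac{5}{6}$:
$$I = \frac{746496}{161051}.$$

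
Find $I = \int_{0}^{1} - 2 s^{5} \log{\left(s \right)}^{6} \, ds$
$- \frac{5}{972}$

Consider the simpler parametrised integral
$$J(a) = \int_{0}^{1} - 2 s^{a} \, ds = - \frac{2}{a + 1}.$$

Differentiating under the integral sign brings down a factor of $\ln s$:
$$\frac{dJ}{da} = \int_{0}^{1} - 2 s^{a} \log{\left(s \right)} \, ds = \frac{2}{\left(a + 1\right)^{2}}.$$

Repeating $6$ times in total — each differentiation brings down another $\ln s$ — gives
$$\frac{d^{6}J}{da^{6}} = \int_{0}^{1} - 2 s^{a} \log{\left(s \right)}^{6} \, ds = - \frac{1440}{\left(a + 1\right)^{7}},$$
and the integrand here is exactly the target integrand, so $I = - \frac{1440}{\left(a + 1\right)^{7}}$.

Setting $a = 5$:
$$I = - \frac{5}{972}.$$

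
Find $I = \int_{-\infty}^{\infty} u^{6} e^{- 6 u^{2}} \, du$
$\frac{5 \sqrt{6} \sqrt{\pi}}{3456}$

Start from the elementary integral
$$J(a) = \int_{-\infty}^{\infty} e^{- a u^{2}} \, du = \frac{\sqrt{\pi}}{\sqrt{a}}.$$

Differentiating under the integral sign brings down a factor of $(-u^2)$:
$$\frac{dJ}{da} = \int_{-\infty}^{\infty} - u^{2} e^{- a u^{2}} \, du = - \frac{\sqrt{\pi}}{2 a^{\frac{3}{2}}}.$$

Repeating $3$ times in total — each differentiation brings down another $(-u^2)$ — gives
$$\frac{d^{3}J}{da^{3}} = \int_{-\infty}^{\infty} - u^{6} e^{- a u^{2}} \, du = - \frac{15 \sqrt{\pi}}{8 a^{\frac{7}{2}}},$$
and the integrand here is $(-1)^{3}$ times the target integrand, so $I = (-1)^{3}\,\frac{d^{3}J}{da^{3}} = \frac{15 \sqrt{\pi}}{8 a^{\frac{7}{2}}}$.

Setting $a = 6$:
$$I = \frac{5 \sqrt{6} \sqrt{\pi}}{3456}.$$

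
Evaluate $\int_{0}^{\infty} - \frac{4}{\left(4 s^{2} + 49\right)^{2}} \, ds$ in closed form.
$- \frac{\pi}{686}$

Start from the standard arctangent integral
$$J(a) = \int_{0}^{\infty} - \frac{1}{4 \left(a^{2} + s^{2}\right)} \, ds = - \frac{\pi}{8 a}.$$

Differentiating under the integral sign with respect to $a$,
$$\frac{dJ}{da} = \int_{0}^{\infty} \frac{a}{2 \left(a^{2} + s^{2}\right)^{2}} \, ds = \frac{\pi}{8 a^{2}},$$
so $\int_{0}^{\infty} - \frac{1}{4 \left(a^{2} + s^{2}\right)^{2}} \, ds = - \frac{\pi}{16 a^{3}}$.

Setting $a = \frac{7}{2}$:
$$I = - \frac{\pi}{686}.$$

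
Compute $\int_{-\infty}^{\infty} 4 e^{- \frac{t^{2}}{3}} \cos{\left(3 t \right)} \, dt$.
$\frac{4 \sqrt{3} \sqrt{\pi}}{e^{\frac{27}{4}}}$

Treat the cosine frequency as a parameter and define $I(b) = \int_{-\infty}^{\infty} 4 e^{- \frac{t^{2}}{3}} \cos{\left(b t \right)} \, dt$.

Differentiating under the integral sign,
$$I'(b) = \int_{-\infty}^{\infty} - 4 t e^{- \frac{t^{2}}{3}} \sin{\left(b t \right)} \, dt.$$

Integrate $\int_{-\infty}^{\infty} t \sin(b t)\, e^{- \frac{t^{2}}{3}}\, dt$ by parts with $u = \sin(b t)$ and $dv = t\, e^{- \frac{t^{2}}{3}}\, dt$, giving $v = - \frac{3 e^{- \frac{t^{2}}{3}}}{2}$. The boundary term vanishes and
$$\int_{-\infty}^{\infty} t \sin(b t)\, e^{- \frac{t^{2}}{3}}\, dt = \frac{3 b}{2} \int_{-\infty}^{\infty} \cos(b t)\, e^{- \frac{t^{2}}{3}}\, dt,$$
so $I'(b) = - \frac{3 b}{2}\, I(b)$.

This is a separable first-order ODE; solving with the initial condition $I(0) = \int_{-\infty}^{\infty} 4 e^{- \frac{t^{2}}{3}}\,dt = 4 \sqrt{3} \sqrt{\pi}$ gives
$$I(b) = 4 \sqrt{3} \sqrt{\pi} e^{- \frac{3 b^{2}}{4}}.$$

Setting $b = 3$:
$$I = \frac{4 \sqrt{3} \sqrt{\pi}}{e^{\frac{27}{4}}}.$$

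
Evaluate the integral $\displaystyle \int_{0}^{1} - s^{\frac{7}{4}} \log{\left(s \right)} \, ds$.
$\frac{16}{121}$

Start from the elementary integral
$$J(a) = \int_{0}^{1} - s^{a} \, ds = - \frac{1}{a + 1}.$$

Differentiating under the integral sign brings down a factor of $\ln s$:
$$\frac{dJ}{da} = \int_{0}^{1} - s^{a} \log{\left(s \right)} \, ds = \frac{1}{\left(a + 1\right)^{2}}.$$

The integral on the left is $I$, so $I = \frac{1}{\left(a + 1\right)^{2}}$.

Setting $a = \frac{7}{4}$:
$$I = \frac{16}{121}.$$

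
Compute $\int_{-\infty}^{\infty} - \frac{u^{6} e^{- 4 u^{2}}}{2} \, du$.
$- \frac{15 \sqrt{\pi}}{2048}$

Consider the simpler parametrised integral
$$J(a) = \int_{-\infty}^{\infty} - \frac{e^{- a u^{2}}}{2} \, du = - \frac{\sqrt{\pi}}{2 \sqrt{a}}.$$

Differentiating under the integral sign brings down a factor of $(-u^2)$:
$$\frac{dJ}{da} = \int_{-\infty}^{\infty} \frac{u^{2} e^{- a u^{2}}}{2} \, du = \frac{\sqrt{\pi}}{4 a^{\frac{3}{2}}}.$$

Repeating $3$ times in total — each differentiation brings down another $(-u^2)$ — gives
$$\frac{d^{3}J}{da^{3}} = \int_{-\infty}^{\infty} \frac{u^{6} e^{- a u^{2}}}{2} \, du = \frac{15 \sqrt{\pi}}{16 a^{\frac{7}{2}}},$$
and the integrand here is $(-1)^{3}$ times the target integrand, so $I = (-1)^{3}\,\frac{d^{3}J}{da^{3}} = - \frac{15 \sqrt{\pi}}{16 a^{\frac{7}{2}}}$.

Setting $a = 4$:
$$I = - \frac{15 \sqrt{\pi}}{2048}.$$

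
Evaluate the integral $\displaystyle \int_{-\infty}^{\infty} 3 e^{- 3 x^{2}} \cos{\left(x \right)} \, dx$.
$\frac{\sqrt{3} \sqrt{\pi}}{e^{\frac{1}{12}}}$

Define $I(b) = \int_{-\infty}^{\infty} 3 e^{- 3 x^{2}} \cos{\left(b x \right)} \, dx$.

Differentiating under the integral sign,
$$I'(b) = \int_{-\infty}^{\infty} - 3 x e^{- 3 x^{2}} \sin{\left(b x \right)} \, dx.$$

Integrate $\int_{-\infty}^{\infty} x \sin(b x)\, e^{- 3 x^{2}}\, dx$ by parts with $u = \sin(b x)$ and $dv = x\, e^{- 3 x^{2}}\, dx$, giving $v = - \frac{e^{- 3 x^{2}}}{6}$. The boundary term vanishes and
$$\int_{-\infty}^{\infty} x \sin(b x)\, e^{- 3 x^{2}}\, dx = \frac{b}{6} \int_{-\infty}^{\infty} \cos(b x)\, e^{- 3 x^{2}}\, dx,$$
so $I'(b) = - \frac{b}{6}\, I(b)$.

This is a separable first-order ODE; solving with the initial condition $I(0) = \int_{-\infty}^{\infty} 3 e^{- 3 x^{2}}\,dx = \sqrt{3} \sqrt{\pi}$ gives
$$I(b) = \sqrt{3} \sqrt{\pi} e^{- \frac{b^{2}}{12}}.$$

Setting $b = 1$:
$$I = \frac{\sqrt{3} \sqrt{\pi}}{e^{\frac{1}{12}}}.$$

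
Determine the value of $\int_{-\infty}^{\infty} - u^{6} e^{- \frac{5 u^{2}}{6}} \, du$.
$- \frac{81 \sqrt{30} \sqrt{\pi}}{125}$

Start from the elementary integral
$$J(a) = \int_{-\infty}^{\infty} - e^{- a u^{2}} \, du = - \frac{\sqrt{\pi}}{\sqrt{a}}.$$

Differentiating under the integral sign brings down a factor of $(-u^2)$:
$$\frac{dJ}{da} = \int_{-\infty}^{\infty} u^{2} e^{- a u^{2}} \, du = \frac{\sqrt{\pi}}{2 a^{\frac{3}{2}}}.$$

Repeating $3$ times in total — each differentiation brings down another $(-u^2)$ — gives
$$\frac{d^{3}J}{da^{3}} = \int_{-\infty}^{\infty} u^{6} e^{- a u^{2}} \, du = \frac{15 \sqrt{\pi}}{8 a^{\frac{7}{2}}},$$
and the integrand here is $(-1)^{3}$ times the target integrand, so $I = (-1)^{3}\,\frac{d^{3}J}{da^{3}} = - \frac{15 \sqrt{\pi}}{8 a^{\frac{7}{2}}}$.

Setting $a = \frac{5}{6}$:
$$I = - \frac{81 \sqrt{30} \sqrt{\pi}}{125}.$$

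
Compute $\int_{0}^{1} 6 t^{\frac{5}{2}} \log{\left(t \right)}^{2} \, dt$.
$\frac{96}{343}$

Start from the elementary integral
$$J(a) = \int_{0}^{1} 6 t^{a} \, dt = \frac{6}{a + 1}.$$

Differentiating under the integral sign brings down a factor of $\ln t$:
$$\frac{dJ}{da} = \int_{0}^{1} 6 t^{a} \log{\left(t \right)} \, dt = - \frac{6}{\left(a + 1\right)^{2}}.$$

Repeating twice in total — each differentiation brings down another $\ln t$ — gives
$$\frac{d^{2}J}{da^{2}} = \int_{0}^{1} 6 t^{a} \log{\left(t \right)}^{2} \, dt = \frac{12}{\left(a + 1\right)^{3}},$$
and the integrand here is exactly the target integrand, so $I = \frac{12}{\left(a + 1\right)^{3}}$.

Setting $a = \frac{5}{2}$:
$$I = \frac{96}{343}.$$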